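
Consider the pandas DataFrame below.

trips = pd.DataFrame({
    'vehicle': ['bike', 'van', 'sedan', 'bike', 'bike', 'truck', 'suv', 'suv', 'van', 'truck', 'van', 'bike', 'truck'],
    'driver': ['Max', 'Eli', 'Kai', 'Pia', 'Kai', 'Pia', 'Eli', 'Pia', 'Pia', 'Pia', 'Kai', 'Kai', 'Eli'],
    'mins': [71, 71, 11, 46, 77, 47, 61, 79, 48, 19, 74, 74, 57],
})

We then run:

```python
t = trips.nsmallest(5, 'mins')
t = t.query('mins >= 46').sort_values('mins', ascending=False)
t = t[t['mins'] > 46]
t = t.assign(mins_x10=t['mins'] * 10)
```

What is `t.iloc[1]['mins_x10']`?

470

take 5 rows with smallest mins:
  vehicle driver  mins
2   sedan    Kai    11
9   truck    Pia    19
3    bike    Pia    46
5   truck    Pia    47
8     van    Pia    48
filter rows where mins >= 46:
  vehicle driver  mins
3    bike    Pia    46
5   truck    Pia    47
8     van    Pia    48
sort by mins descending:
  vehicle driver  mins
8     van    Pia    48
5   truck    Pia    47
3    bike    Pia    46
filter rows where mins > 46:
  vehicle driver  mins
8     van    Pia    48
5   truck    Pia    47
add column mins_x10 = t['mins'] * 10:
  vehicle driver  mins  mins_x10
8     van    Pia    48       480
5   truck    Pia    47       470
Hence 470.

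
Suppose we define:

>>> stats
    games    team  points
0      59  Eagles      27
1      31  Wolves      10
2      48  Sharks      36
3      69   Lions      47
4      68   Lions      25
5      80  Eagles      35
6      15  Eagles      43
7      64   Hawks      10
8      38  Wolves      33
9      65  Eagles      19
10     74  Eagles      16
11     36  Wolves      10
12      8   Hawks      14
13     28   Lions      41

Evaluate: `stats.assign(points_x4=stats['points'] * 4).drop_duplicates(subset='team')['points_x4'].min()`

add column points_x4 = stats['points'] * 4:
    games    team  points  points_x4
0      59  Eagles      27        108
1      31  Wolves      10         40
2      48  Sharks      36        144
3      69   Lions      47        188
4      68   Lions      25        100
5      80  Eagles      35        140
6      15  Eagles      43        172
7      64   Hawks      10         40
8      38  Wolves      33        132
9      65  Eagles      19         76
10     74  Eagles      16         64
11     36  Wolves      10         40
12      8   Hawks      14         56
13     28   Lions      41        164
drop duplicate team (keep=first):
   games    team  points  points_x4
0     59  Eagles      27        108
1     31  Wolves      10         40
2     48  Sharks      36        144
3     69   Lions      47        188
7     64   Hawks      10         40

40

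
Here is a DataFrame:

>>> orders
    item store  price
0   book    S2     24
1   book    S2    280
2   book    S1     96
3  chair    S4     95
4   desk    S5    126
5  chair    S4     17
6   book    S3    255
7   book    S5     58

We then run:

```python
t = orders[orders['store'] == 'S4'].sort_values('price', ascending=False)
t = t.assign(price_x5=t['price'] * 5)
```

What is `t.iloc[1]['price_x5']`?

filter rows where store == 'S4':
    item store  price
3  chair    S4     95
5  chair    S4     17
sort by price descending:
    item store  price
3  chair    S4     95
5  chair    S4     17
add column price_x5 = t['price'] * 5:
    item store  price  price_x5
3  chair    S4     95       475
5  chair    S4     17        85
Reading off the value at position 1, column 'price_x5', we get 85.

85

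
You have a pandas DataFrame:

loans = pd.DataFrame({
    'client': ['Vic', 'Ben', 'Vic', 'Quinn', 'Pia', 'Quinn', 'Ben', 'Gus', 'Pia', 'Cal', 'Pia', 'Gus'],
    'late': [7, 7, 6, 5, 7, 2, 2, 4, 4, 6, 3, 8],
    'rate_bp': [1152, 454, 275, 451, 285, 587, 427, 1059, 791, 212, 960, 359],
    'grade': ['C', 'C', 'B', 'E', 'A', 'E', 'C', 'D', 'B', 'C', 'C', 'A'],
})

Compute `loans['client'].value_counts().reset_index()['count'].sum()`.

12

value_counts of client:
client
Pia      3
Vic      2
Ben      2
Quinn    2
Gus      2
Cal      1
Name: count, dtype: int64
reset_index():
  client  count
0    Pia      3
1    Vic      2
2    Ben      2
3  Quinn      2
4    Gus      2
5    Cal      1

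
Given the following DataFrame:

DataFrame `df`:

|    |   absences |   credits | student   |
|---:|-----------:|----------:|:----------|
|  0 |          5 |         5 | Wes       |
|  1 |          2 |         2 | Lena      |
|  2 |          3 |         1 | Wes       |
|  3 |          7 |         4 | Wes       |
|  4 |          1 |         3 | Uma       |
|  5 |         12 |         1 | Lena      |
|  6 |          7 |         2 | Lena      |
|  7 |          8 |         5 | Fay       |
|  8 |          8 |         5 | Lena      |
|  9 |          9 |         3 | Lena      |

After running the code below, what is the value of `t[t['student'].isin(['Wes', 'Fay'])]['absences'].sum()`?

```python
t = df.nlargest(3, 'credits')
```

13

take 3 rows with largest credits:
   absences  credits student
0         5        5     Wes
7         8        5     Fay
8         8        5    Lena
filter rows where student in ['Wes', 'Fay']:
   absences  credits student
0         5        5     Wes
7         8        5     Fay
Then the sum of column 'absences': 13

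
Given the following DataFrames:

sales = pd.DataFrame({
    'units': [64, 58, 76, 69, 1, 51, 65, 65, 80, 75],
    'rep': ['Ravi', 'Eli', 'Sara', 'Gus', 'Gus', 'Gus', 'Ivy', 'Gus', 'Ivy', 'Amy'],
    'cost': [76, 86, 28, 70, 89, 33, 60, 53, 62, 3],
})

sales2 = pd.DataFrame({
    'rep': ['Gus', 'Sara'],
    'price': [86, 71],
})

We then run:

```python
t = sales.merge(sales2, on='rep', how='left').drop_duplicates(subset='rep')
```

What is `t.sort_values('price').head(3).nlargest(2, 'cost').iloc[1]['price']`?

86.0

merge on 'rep' (how='left') → 10 rows:
   units   rep  cost  price
0     64  Ravi    76    NaN
1     58   Eli    86    NaN
2     76  Sara    28   71.0
3     69   Gus    70   86.0
4      1   Gus    89   86.0
5     51   Gus    33   86.0
6     65   Ivy    60    NaN
7     65   Gus    53   86.0
8     80   Ivy    62    NaN
9     75   Amy     3    NaN
drop duplicate rep (keep=first):
   units   rep  cost  price
0     64  Ravi    76    NaN
1     58   Eli    86    NaN
2     76  Sara    28   71.0
3     69   Gus    70   86.0
6     65   Ivy    60    NaN
9     75   Amy     3    NaN
sort by price:
   units   rep  cost  price
2     76  Sara    28   71.0
3     69   Gus    70   86.0
0     64  Ravi    76    NaN
1     58   Eli    86    NaN
6     65   Ivy    60    NaN
9     75   Amy     3    NaN
take first 3 rows:
   units   rep  cost  price
2     76  Sara    28   71.0
3     69   Gus    70   86.0
0     64  Ravi    76    NaN
take 2 rows with largest cost:
   units   rep  cost  price
0     64  Ravi    76    NaN
3     69   Gus    70   86.0
Then the value at position 1, column 'price': 86.0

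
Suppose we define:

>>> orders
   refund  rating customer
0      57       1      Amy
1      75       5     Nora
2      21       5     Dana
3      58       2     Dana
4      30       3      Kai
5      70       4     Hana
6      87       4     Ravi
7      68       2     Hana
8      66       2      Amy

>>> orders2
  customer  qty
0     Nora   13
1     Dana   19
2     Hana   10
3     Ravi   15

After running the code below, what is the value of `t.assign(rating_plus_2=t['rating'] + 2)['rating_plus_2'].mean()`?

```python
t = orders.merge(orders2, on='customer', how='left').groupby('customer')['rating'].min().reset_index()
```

4.83333333333

merge on 'customer' (how='left') → 9 rows:
   refund  rating customer   qty
0      57       1      Amy   NaN
1      75       5     Nora  13.0
2      21       5     Dana  19.0
3      58       2     Dana  19.0
4      30       3      Kai   NaN
5      70       4     Hana  10.0
6      87       4     Ravi  15.0
7      68       2     Hana  10.0
8      66       2      Amy   NaN
group by customer, min of rating:
customer
Amy     1
Dana    2
Hana    2
Kai     3
Nora    5
Ravi    4
Name: rating, dtype: int64
reset_index():
  customer  rating
0      Amy       1
1     Dana       2
2     Hana       2
3      Kai       3
4     Nora       5
5     Ravi       4
add column rating_plus_2 = t['rating'] + 2:
  customer  rating  rating_plus_2
0      Amy       1              3
1     Dana       2              4
2     Hana       2              4
3      Kai       3              5
4     Nora       5              7
5     Ravi       4              6
Finally, mean of column 'rating_plus_2' = 4.83333333333.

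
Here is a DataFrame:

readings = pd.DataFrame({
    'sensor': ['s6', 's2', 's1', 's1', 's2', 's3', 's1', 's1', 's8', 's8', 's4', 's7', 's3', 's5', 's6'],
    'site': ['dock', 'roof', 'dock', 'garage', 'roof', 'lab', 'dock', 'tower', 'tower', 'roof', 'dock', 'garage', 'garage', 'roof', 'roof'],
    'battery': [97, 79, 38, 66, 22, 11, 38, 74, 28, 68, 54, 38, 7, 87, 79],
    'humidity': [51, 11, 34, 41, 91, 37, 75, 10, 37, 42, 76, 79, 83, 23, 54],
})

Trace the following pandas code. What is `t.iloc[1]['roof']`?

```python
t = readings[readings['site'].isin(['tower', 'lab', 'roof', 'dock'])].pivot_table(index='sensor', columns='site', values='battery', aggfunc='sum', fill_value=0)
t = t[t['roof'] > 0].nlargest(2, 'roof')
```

87

filter rows where site in ['tower', 'lab', 'roof', 'dock']:
   sensor   site  battery  humidity
0      s6   dock       97        51
1      s2   roof       79        11
2      s1   dock       38        34
4      s2   roof       22        91
5      s3    lab       11        37
6      s1   dock       38        75
7      s1  tower       74        10
8      s8  tower       28        37
9      s8   roof       68        42
10     s4   dock       54        76
13     s5   roof       87        23
14     s6   roof       79        54
pivot: rows=sensor, cols=site, sum(battery):
site    dock  lab  roof  tower
sensor                        
s1        76    0     0     74
s2         0    0   101      0
s3         0   11     0      0
s4        54    0     0      0
s5         0    0    87      0
s6        97    0    79      0
s8         0    0    68     28
filter rows where roof > 0:
site    dock  lab  roof  tower
sensor                        
s2         0    0   101      0
s5         0    0    87      0
s6        97    0    79      0
s8         0    0    68     28
take 2 rows with largest roof:
site    dock  lab  roof  tower
sensor                        
s2         0    0   101      0
s5         0    0    87      0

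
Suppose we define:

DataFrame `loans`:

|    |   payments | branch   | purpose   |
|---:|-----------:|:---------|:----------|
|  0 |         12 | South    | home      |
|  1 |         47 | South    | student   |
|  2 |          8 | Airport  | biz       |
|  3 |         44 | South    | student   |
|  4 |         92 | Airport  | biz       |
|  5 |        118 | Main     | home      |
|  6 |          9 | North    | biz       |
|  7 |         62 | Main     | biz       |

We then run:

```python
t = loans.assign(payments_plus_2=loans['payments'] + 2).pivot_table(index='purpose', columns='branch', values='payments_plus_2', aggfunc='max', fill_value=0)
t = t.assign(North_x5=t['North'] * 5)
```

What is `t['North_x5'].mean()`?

add column payments_plus_2 = loans['payments'] + 2:
   payments   branch  purpose  payments_plus_2
0        12    South     home               14
1        47    South  student               49
2         8  Airport      biz               10
3        44    South  student               46
4        92  Airport      biz               94
5       118     Main     home              120
6         9    North      biz               11
7        62     Main      biz               64
pivot: rows=purpose, cols=branch, max(payments_plus_2):
branch   Airport  Main  North  South
purpose                             
biz           94    64     11      0
home           0   120      0     14
student        0     0      0     49
add column North_x5 = t['North'] * 5:
branch   Airport  Main  North  South  North_x5
purpose                                       
biz           94    64     11      0        55
home           0   120      0     14         0
student        0     0      0     49         0
So mean() = 18.3333333333.

18.3333333333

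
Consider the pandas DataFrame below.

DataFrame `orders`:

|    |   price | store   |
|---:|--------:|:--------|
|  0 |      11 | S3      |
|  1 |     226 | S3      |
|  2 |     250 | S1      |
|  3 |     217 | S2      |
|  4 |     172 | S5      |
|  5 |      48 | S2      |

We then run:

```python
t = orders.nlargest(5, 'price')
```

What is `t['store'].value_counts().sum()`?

take 5 rows with largest price:
   price store
2    250    S1
1    226    S3
3    217    S2
4    172    S5
5     48    S2
value_counts of store:
store
S2    2
S1    1
S3    1
S5    1
Name: count, dtype: int64
The sum of the resulting series is 5.

5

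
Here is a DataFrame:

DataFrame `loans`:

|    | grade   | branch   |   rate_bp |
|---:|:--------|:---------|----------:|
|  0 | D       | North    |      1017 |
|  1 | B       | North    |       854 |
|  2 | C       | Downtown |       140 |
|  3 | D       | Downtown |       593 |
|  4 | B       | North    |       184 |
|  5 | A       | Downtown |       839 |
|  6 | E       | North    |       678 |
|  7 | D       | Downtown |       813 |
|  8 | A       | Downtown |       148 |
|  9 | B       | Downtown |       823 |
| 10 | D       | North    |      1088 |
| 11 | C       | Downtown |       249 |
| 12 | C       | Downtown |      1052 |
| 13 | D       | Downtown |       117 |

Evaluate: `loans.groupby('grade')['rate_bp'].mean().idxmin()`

C

group by grade, mean of rate_bp:
grade
A    493.500000
B    620.333333
C    480.333333
D    725.600000
E    678.000000
Name: rate_bp, dtype: float64
So idxmin() = C.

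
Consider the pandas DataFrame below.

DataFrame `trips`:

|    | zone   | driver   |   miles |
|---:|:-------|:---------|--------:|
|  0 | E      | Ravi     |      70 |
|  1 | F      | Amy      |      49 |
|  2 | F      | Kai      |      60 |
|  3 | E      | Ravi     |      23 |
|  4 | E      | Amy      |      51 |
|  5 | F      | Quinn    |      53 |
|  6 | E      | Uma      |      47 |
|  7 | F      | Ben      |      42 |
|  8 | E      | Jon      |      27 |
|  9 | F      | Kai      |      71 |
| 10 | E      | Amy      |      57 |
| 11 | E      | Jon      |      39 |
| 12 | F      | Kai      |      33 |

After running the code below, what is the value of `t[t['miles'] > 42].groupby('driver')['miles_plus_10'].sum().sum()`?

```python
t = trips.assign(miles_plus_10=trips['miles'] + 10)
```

add column miles_plus_10 = trips['miles'] + 10:
   zone driver  miles  miles_plus_10
0     E   Ravi     70             80
1     F    Amy     49             59
2     F    Kai     60             70
3     E   Ravi     23             33
4     E    Amy     51             61
5     F  Quinn     53             63
6     E    Uma     47             57
7     F    Ben     42             52
8     E    Jon     27             37
9     F    Kai     71             81
10    E    Amy     57             67
11    E    Jon     39             49
12    F    Kai     33             43
filter rows where miles > 42:
   zone driver  miles  miles_plus_10
0     E   Ravi     70             80
1     F    Amy     49             59
2     F    Kai     60             70
4     E    Amy     51             61
5     F  Quinn     53             63
6     E    Uma     47             57
9     F    Kai     71             81
10    E    Amy     57             67
group by driver, sum of miles_plus_10:
driver
Amy      187
Kai      151
Quinn     63
Ravi      80
Uma       57
Name: miles_plus_10, dtype: int64
Taking the sum of the resulting series gives 538.

538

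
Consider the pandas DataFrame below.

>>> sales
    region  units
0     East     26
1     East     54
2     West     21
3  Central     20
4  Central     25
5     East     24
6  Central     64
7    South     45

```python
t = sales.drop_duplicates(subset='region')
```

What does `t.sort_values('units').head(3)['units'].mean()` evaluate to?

drop duplicate region (keep=first):
    region  units
0     East     26
2     West     21
3  Central     20
7    South     45
sort by units:
    region  units
3  Central     20
2     West     21
0     East     26
7    South     45
take first 3 rows:
    region  units
3  Central     20
2     West     21
0     East     26
Then the mean of column 'units': 22.3333333333

22.3333333333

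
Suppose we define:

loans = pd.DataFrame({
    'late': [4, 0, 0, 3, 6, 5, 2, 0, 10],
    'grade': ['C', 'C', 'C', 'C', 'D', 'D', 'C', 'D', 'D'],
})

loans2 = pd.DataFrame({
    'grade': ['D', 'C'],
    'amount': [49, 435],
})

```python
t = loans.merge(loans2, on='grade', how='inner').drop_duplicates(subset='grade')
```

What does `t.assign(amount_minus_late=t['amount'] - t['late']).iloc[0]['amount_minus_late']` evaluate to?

merge on 'grade' (how='inner') → 9 rows:
   late grade  amount
0     4     C     435
1     0     C     435
2     0     C     435
3     3     C     435
4     6     D      49
5     5     D      49
6     2     C     435
7     0     D      49
8    10     D      49
drop duplicate grade (keep=first):
   late grade  amount
0     4     C     435
4     6     D      49
add column amount_minus_late = t['amount'] - t['late']:
   late grade  amount  amount_minus_late
0     4     C     435                431
4     6     D      49                 43
Reading off the value at position 0, column 'amount_minus_late', we get 431.

431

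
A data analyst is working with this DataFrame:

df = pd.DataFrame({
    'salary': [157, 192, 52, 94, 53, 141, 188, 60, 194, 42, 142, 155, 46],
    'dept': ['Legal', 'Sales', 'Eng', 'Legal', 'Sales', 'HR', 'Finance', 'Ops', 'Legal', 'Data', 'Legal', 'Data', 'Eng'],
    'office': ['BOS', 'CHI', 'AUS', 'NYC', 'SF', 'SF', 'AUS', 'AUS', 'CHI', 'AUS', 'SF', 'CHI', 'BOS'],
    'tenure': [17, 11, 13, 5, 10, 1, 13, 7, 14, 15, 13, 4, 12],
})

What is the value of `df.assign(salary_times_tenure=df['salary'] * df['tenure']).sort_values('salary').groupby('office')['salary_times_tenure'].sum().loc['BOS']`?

add column salary_times_tenure = df['salary'] * df['tenure']:
    salary     dept office  tenure  salary_times_tenure
0      157    Legal    BOS      17                 2669
1      192    Sales    CHI      11                 2112
2       52      Eng    AUS      13                  676
3       94    Legal    NYC       5                  470
4       53    Sales     SF      10                  530
5      141       HR     SF       1                  141
6      188  Finance    AUS      13                 2444
7       60      Ops    AUS       7                  420
8      194    Legal    CHI      14                 2716
9       42     Data    AUS      15                  630
10     142    Legal     SF      13                 1846
11     155     Data    CHI       4                  620
12      46      Eng    BOS      12                  552
sort by salary:
    salary     dept office  tenure  salary_times_tenure
9       42     Data    AUS      15                  630
12      46      Eng    BOS      12                  552
2       52      Eng    AUS      13                  676
4       53    Sales     SF      10                  530
7       60      Ops    AUS       7                  420
3       94    Legal    NYC       5                  470
5      141       HR     SF       1                  141
10     142    Legal     SF      13                 1846
11     155     Data    CHI       4                  620
0      157    Legal    BOS      17                 2669
6      188  Finance    AUS      13                 2444
1      192    Sales    CHI      11                 2112
8      194    Legal    CHI      14                 2716
group by office, sum of salary_times_tenure:
office
AUS    4170
BOS    3221
CHI    5448
NYC     470
SF     2517
Name: salary_times_tenure, dtype: int64
Taking the value at index 'BOS' gives 3221.

3221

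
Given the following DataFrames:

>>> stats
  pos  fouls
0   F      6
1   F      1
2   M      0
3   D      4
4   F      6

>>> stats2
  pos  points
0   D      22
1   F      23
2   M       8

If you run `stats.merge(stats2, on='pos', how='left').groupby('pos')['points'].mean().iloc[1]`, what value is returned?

merge on 'pos' (how='left') → 5 rows:
  pos  fouls  points
0   F      6      23
1   F      1      23
2   M      0       8
3   D      4      22
4   F      6      23
group by pos, mean of points:
pos
D    22.0
F    23.0
M     8.0
Name: points, dtype: float64
value at position 1 → 23.0

23.0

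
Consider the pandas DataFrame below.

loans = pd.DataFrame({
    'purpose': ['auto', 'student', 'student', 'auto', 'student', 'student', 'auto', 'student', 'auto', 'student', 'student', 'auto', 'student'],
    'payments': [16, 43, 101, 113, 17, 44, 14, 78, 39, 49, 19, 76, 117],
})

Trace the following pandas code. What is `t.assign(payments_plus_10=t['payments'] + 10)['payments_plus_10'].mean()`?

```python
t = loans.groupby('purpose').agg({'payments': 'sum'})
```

group by purpose, sum of payments:
         payments
purpose          
auto          258
student       468
add column payments_plus_10 = t['payments'] + 10:
         payments  payments_plus_10
purpose                            
auto          258               268
student       468               478

373.0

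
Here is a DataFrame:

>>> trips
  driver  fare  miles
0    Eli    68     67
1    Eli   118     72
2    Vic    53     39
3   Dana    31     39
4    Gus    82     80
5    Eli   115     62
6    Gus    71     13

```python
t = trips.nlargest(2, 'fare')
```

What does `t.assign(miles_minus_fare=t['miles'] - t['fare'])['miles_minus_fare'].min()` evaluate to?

take 2 rows with largest fare:
  driver  fare  miles
1    Eli   118     72
5    Eli   115     62
add column miles_minus_fare = t['miles'] - t['fare']:
  driver  fare  miles  miles_minus_fare
1    Eli   118     72               -46
5    Eli   115     62               -53

-53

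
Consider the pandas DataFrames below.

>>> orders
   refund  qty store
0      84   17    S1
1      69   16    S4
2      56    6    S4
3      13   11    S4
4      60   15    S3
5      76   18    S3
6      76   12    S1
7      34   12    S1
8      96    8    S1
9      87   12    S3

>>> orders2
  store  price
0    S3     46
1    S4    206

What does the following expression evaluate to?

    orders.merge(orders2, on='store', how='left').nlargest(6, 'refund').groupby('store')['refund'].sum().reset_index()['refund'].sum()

merge on 'store' (how='left') → 10 rows:
   refund  qty store  price
0      84   17    S1    NaN
1      69   16    S4  206.0
2      56    6    S4  206.0
3      13   11    S4  206.0
4      60   15    S3   46.0
5      76   18    S3   46.0
6      76   12    S1    NaN
7      34   12    S1    NaN
8      96    8    S1    NaN
9      87   12    S3   46.0
take 6 rows with largest refund:
   refund  qty store  price
8      96    8    S1    NaN
9      87   12    S3   46.0
0      84   17    S1    NaN
5      76   18    S3   46.0
6      76   12    S1    NaN
1      69   16    S4  206.0
group by store, sum of refund:
store
S1    256
S3    163
S4     69
Name: refund, dtype: int64
reset_index():
  store  refund
0    S1     256
1    S3     163
2    S4      69

488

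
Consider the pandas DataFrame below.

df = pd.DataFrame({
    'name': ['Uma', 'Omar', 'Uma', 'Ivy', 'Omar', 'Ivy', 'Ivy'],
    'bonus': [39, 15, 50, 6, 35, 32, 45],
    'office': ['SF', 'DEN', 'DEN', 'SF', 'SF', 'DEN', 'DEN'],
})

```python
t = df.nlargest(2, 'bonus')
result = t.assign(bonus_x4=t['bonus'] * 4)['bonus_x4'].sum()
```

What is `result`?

380

take 2 rows with largest bonus:
  name  bonus office
2  Uma     50    DEN
6  Ivy     45    DEN
add column bonus_x4 = t['bonus'] * 4:
  name  bonus office  bonus_x4
2  Uma     50    DEN       200
6  Ivy     45    DEN       180
The sum of column 'bonus_x4' is 380.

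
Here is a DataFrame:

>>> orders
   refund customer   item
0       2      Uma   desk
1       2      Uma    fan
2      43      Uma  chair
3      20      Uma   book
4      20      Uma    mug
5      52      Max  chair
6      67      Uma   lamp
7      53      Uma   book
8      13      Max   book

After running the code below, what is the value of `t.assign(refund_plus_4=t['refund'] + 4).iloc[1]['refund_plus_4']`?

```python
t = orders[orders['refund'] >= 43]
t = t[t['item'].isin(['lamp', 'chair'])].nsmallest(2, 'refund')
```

56

filter rows where refund >= 43:
   refund customer   item
2      43      Uma  chair
5      52      Max  chair
6      67      Uma   lamp
7      53      Uma   book
filter rows where item in ['lamp', 'chair']:
   refund customer   item
2      43      Uma  chair
5      52      Max  chair
6      67      Uma   lamp
take 2 rows with smallest refund:
   refund customer   item
2      43      Uma  chair
5      52      Max  chair
add column refund_plus_4 = t['refund'] + 4:
   refund customer   item  refund_plus_4
2      43      Uma  chair             47
5      52      Max  chair             56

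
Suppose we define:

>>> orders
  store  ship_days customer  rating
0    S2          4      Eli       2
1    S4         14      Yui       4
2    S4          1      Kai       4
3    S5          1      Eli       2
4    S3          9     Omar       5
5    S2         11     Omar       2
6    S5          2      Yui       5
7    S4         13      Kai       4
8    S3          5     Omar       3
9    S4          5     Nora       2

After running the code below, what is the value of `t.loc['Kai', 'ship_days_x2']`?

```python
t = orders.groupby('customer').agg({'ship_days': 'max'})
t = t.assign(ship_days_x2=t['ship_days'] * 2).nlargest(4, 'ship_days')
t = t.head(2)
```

group by customer, max of ship_days:
          ship_days
customer           
Eli               4
Kai              13
Nora              5
Omar             11
Yui              14
add column ship_days_x2 = t['ship_days'] * 2:
          ship_days  ship_days_x2
customer                         
Eli               4             8
Kai              13            26
Nora              5            10
Omar             11            22
Yui              14            28
take 4 rows with largest ship_days:
          ship_days  ship_days_x2
customer                         
Yui              14            28
Kai              13            26
Omar             11            22
Nora              5            10
take first 2 rows:
          ship_days  ship_days_x2
customer                         
Yui              14            28
Kai              13            26

26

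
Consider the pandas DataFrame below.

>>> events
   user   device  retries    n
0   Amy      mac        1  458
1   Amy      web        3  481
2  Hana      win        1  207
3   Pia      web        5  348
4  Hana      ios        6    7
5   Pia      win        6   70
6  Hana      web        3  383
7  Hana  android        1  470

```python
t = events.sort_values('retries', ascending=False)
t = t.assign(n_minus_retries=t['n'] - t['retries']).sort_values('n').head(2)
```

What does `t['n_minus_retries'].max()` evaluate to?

64

sort by retries descending:
   user   device  retries    n
4  Hana      ios        6    7
5   Pia      win        6   70
3   Pia      web        5  348
1   Amy      web        3  481
6  Hana      web        3  383
0   Amy      mac        1  458
2  Hana      win        1  207
7  Hana  android        1  470
add column n_minus_retries = t['n'] - t['retries']:
   user   device  retries    n  n_minus_retries
4  Hana      ios        6    7                1
5   Pia      win        6   70               64
3   Pia      web        5  348              343
1   Amy      web        3  481              478
6  Hana      web        3  383              380
0   Amy      mac        1  458              457
2  Hana      win        1  207              206
7  Hana  android        1  470              469
sort by n:
   user   device  retries    n  n_minus_retries
4  Hana      ios        6    7                1
5   Pia      win        6   70               64
2  Hana      win        1  207              206
3   Pia      web        5  348              343
6  Hana      web        3  383              380
0   Amy      mac        1  458              457
7  Hana  android        1  470              469
1   Amy      web        3  481              478
take first 2 rows:
   user device  retries   n  n_minus_retries
4  Hana    ios        6   7                1
5   Pia    win        6  70               64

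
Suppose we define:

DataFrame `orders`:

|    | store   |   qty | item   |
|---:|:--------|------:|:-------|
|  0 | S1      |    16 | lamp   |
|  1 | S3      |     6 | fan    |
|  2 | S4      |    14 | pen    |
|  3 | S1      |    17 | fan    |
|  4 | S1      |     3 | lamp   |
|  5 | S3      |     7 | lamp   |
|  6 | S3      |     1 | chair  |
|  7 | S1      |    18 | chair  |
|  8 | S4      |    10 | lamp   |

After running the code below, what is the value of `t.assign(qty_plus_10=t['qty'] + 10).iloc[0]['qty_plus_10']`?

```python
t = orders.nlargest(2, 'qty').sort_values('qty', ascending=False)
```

take 2 rows with largest qty:
  store  qty   item
7    S1   18  chair
3    S1   17    fan
sort by qty descending:
  store  qty   item
7    S1   18  chair
3    S1   17    fan
add column qty_plus_10 = t['qty'] + 10:
  store  qty   item  qty_plus_10
7    S1   18  chair           28
3    S1   17    fan           27
value at position 0, column 'qty_plus_10' → 28

28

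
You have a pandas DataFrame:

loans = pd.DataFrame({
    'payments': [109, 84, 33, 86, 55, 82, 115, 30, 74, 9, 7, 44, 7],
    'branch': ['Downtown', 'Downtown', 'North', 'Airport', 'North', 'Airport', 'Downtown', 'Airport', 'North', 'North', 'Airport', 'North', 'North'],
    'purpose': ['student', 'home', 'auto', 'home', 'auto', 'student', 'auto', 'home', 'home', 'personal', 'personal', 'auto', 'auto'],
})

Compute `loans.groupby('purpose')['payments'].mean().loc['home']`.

68.5

group by purpose, mean of payments:
purpose
auto        50.8
home        68.5
personal     8.0
student     95.5
Name: payments, dtype: float64
Reading off the value at index 'home', we get 68.5.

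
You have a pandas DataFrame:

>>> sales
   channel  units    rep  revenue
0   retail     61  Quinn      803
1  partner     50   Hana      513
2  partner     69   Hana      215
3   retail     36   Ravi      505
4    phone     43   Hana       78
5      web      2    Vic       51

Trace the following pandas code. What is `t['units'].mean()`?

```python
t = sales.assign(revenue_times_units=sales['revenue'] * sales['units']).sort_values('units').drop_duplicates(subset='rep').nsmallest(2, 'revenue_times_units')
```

22.5

add column revenue_times_units = sales['revenue'] * sales['units']:
   channel  units    rep  revenue  revenue_times_units
0   retail     61  Quinn      803                48983
1  partner     50   Hana      513                25650
2  partner     69   Hana      215                14835
3   retail     36   Ravi      505                18180
4    phone     43   Hana       78                 3354
5      web      2    Vic       51                  102
sort by units:
   channel  units    rep  revenue  revenue_times_units
5      web      2    Vic       51                  102
3   retail     36   Ravi      505                18180
4    phone     43   Hana       78                 3354
1  partner     50   Hana      513                25650
0   retail     61  Quinn      803                48983
2  partner     69   Hana      215                14835
drop duplicate rep (keep=first):
  channel  units    rep  revenue  revenue_times_units
5     web      2    Vic       51                  102
3  retail     36   Ravi      505                18180
4   phone     43   Hana       78                 3354
0  retail     61  Quinn      803                48983
take 2 rows with smallest revenue_times_units:
  channel  units   rep  revenue  revenue_times_units
5     web      2   Vic       51                  102
4   phone     43  Hana       78                 3354
So mean() = 22.5.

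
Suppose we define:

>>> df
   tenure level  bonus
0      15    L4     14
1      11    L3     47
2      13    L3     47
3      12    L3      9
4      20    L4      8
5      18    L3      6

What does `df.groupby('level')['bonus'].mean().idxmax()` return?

group by level, mean of bonus:
level
L3    27.25
L4    11.00
Name: bonus, dtype: float64
So idxmax() = L3.

L3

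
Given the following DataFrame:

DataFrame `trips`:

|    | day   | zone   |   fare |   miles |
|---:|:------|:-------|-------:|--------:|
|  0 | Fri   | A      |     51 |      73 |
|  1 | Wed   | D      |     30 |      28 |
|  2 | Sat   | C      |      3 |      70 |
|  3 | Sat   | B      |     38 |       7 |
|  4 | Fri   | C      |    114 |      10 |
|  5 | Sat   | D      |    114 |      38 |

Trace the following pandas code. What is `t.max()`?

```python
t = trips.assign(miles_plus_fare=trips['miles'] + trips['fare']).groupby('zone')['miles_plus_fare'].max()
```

add column miles_plus_fare = trips['miles'] + trips['fare']:
   day zone  fare  miles  miles_plus_fare
0  Fri    A    51     73              124
1  Wed    D    30     28               58
2  Sat    C     3     70               73
3  Sat    B    38      7               45
4  Fri    C   114     10              124
5  Sat    D   114     38              152
group by zone, max of miles_plus_fare:
zone
A    124
B     45
C    124
D    152
Name: miles_plus_fare, dtype: int64

152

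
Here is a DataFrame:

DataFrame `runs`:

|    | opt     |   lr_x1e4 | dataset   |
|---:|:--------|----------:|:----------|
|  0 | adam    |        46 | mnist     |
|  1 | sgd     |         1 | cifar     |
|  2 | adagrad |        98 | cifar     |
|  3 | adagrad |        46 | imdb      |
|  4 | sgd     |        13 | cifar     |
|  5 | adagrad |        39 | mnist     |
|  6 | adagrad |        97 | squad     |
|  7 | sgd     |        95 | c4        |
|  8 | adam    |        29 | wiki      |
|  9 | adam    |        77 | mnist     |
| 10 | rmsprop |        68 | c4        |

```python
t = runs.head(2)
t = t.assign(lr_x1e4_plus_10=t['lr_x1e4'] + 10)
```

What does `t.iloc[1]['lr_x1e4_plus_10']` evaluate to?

11

take first 2 rows:
    opt  lr_x1e4 dataset
0  adam       46   mnist
1   sgd        1   cifar
add column lr_x1e4_plus_10 = t['lr_x1e4'] + 10:
    opt  lr_x1e4 dataset  lr_x1e4_plus_10
0  adam       46   mnist               56
1   sgd        1   cifar               11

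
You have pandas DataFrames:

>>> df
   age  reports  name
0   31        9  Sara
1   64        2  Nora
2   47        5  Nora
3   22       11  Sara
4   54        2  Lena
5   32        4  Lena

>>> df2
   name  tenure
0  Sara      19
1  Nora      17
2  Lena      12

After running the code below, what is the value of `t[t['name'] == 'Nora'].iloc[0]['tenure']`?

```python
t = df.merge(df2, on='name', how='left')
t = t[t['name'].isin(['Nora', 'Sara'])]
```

17

merge on 'name' (how='left') → 6 rows:
   age  reports  name  tenure
0   31        9  Sara      19
1   64        2  Nora      17
2   47        5  Nora      17
3   22       11  Sara      19
4   54        2  Lena      12
5   32        4  Lena      12
filter rows where name in ['Nora', 'Sara']:
   age  reports  name  tenure
0   31        9  Sara      19
1   64        2  Nora      17
2   47        5  Nora      17
3   22       11  Sara      19
filter rows where name == 'Nora':
   age  reports  name  tenure
1   64        2  Nora      17
2   47        5  Nora      17
Taking the value at position 0, column 'tenure' gives 17.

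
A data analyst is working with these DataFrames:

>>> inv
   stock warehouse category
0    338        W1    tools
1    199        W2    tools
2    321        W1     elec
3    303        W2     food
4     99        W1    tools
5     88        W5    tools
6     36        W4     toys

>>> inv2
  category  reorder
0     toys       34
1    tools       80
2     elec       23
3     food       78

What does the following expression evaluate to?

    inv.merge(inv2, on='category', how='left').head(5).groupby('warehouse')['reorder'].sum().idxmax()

W1

merge on 'category' (how='left') → 7 rows:
   stock warehouse category  reorder
0    338        W1    tools       80
1    199        W2    tools       80
2    321        W1     elec       23
3    303        W2     food       78
4     99        W1    tools       80
5     88        W5    tools       80
6     36        W4     toys       34
take first 5 rows:
   stock warehouse category  reorder
0    338        W1    tools       80
1    199        W2    tools       80
2    321        W1     elec       23
3    303        W2     food       78
4     99        W1    tools       80
group by warehouse, sum of reorder:
warehouse
W1    183
W2    158
Name: reorder, dtype: int64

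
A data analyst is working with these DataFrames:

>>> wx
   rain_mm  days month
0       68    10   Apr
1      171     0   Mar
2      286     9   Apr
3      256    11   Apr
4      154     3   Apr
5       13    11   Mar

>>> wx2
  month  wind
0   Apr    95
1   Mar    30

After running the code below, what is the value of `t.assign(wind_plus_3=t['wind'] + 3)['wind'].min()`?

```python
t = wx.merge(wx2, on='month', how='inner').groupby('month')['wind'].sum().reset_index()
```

merge on 'month' (how='inner') → 6 rows:
   rain_mm  days month  wind
0       68    10   Apr    95
1      171     0   Mar    30
2      286     9   Apr    95
3      256    11   Apr    95
4      154     3   Apr    95
5       13    11   Mar    30
group by month, sum of wind:
month
Apr    380
Mar     60
Name: wind, dtype: int64
reset_index():
  month  wind
0   Apr   380
1   Mar    60
add column wind_plus_3 = t['wind'] + 3:
  month  wind  wind_plus_3
0   Apr   380          383
1   Mar    60           63

60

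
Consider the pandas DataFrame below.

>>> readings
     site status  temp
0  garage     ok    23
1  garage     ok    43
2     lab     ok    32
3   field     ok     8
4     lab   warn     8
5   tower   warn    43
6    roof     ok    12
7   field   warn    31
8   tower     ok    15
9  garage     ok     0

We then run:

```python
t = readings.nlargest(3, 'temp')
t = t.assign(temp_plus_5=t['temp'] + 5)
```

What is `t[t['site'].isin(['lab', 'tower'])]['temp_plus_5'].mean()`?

take 3 rows with largest temp:
     site status  temp
1  garage     ok    43
5   tower   warn    43
2     lab     ok    32
add column temp_plus_5 = t['temp'] + 5:
     site status  temp  temp_plus_5
1  garage     ok    43           48
5   tower   warn    43           48
2     lab     ok    32           37
filter rows where site in ['lab', 'tower']:
    site status  temp  temp_plus_5
5  tower   warn    43           48
2    lab     ok    32           37
Reading off the mean of column 'temp_plus_5', we get 42.5.

42.5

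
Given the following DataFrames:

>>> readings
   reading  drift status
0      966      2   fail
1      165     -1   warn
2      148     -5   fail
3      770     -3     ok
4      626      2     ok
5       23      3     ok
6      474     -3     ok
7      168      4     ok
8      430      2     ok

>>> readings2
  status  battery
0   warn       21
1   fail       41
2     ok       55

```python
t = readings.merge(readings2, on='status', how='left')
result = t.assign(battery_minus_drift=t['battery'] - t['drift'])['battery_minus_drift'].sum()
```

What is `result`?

merge on 'status' (how='left') → 9 rows:
   reading  drift status  battery
0      966      2   fail       41
1      165     -1   warn       21
2      148     -5   fail       41
3      770     -3     ok       55
4      626      2     ok       55
5       23      3     ok       55
6      474     -3     ok       55
7      168      4     ok       55
8      430      2     ok       55
add column battery_minus_drift = t['battery'] - t['drift']:
   reading  drift status  battery  battery_minus_drift
0      966      2   fail       41                   39
1      165     -1   warn       21                   22
2      148     -5   fail       41                   46
3      770     -3     ok       55                   58
4      626      2     ok       55                   53
5       23      3     ok       55                   52
6      474     -3     ok       55                   58
7      168      4     ok       55                   51
8      430      2     ok       55                   53
Reading off the sum of column 'battery_minus_drift', we get 432.

432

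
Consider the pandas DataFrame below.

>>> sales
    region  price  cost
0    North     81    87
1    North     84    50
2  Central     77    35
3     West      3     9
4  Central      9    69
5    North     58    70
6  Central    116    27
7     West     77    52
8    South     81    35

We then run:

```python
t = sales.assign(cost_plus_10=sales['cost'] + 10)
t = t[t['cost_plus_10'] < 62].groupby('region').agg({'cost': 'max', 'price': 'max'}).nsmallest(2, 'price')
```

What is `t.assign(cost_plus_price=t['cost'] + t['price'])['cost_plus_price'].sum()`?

128

add column cost_plus_10 = sales['cost'] + 10:
    region  price  cost  cost_plus_10
0    North     81    87            97
1    North     84    50            60
2  Central     77    35            45
3     West      3     9            19
4  Central      9    69            79
5    North     58    70            80
6  Central    116    27            37
7     West     77    52            62
8    South     81    35            45
filter rows where cost_plus_10 < 62:
    region  price  cost  cost_plus_10
1    North     84    50            60
2  Central     77    35            45
3     West      3     9            19
6  Central    116    27            37
8    South     81    35            45
group by region: max(cost), max(price):
         cost  price
region              
Central    35    116
North      50     84
South      35     81
West        9      3
take 2 rows with smallest price:
        cost  price
region             
West       9      3
South     35     81
add column cost_plus_price = t['cost'] + t['price']:
        cost  price  cost_plus_price
region                              
West       9      3               12
South     35     81              116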